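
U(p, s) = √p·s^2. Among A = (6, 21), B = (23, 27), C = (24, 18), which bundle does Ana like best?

Evaluate utility at each bundle:
U(A) = 1080.225.
U(B) = 3496.161.
U(C) = 1587.269.
Highest utility is B, so B ≻ C ≻ A.

Bundle B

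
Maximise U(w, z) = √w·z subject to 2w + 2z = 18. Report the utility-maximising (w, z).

w* = 3, z* = 6

MU_w = 0.5·w^(-0.5)·z and MU_z = √w.
MRS = MU_w/MU_z = (0.5)·z/w.
Tangency: set MRS = p_w/p_z = 2/2 = 1.
So (0.5)·z/w = 1, i.e. z = 2·w.
Substitute into the budget 2·w + 2·z = 18: 6·w = 18, so w* = 3.
Then z* = 2·3 = 6.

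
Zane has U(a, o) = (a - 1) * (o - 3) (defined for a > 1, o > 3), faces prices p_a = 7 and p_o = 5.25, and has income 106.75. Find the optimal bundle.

a* = 7, o* = 11

MU_a = (o−3), MU_o = (a−1).
MRS = (o−3)/(a−1).
Tangency: set MRS = p_a/p_o = 7/5.25 = 4/3.
So (o − 3)/(a − 1) = 4/3, i.e. (o − 3) = (4/3)·(a − 1).
Rewrite the budget in excess-of-subsistence terms: 7·(a − 1) + 5.25·(o − 3) = 106.75 − 7·1 − 5.25·3 = 84.
Substituting, 14·(a − 1) = 84, so a − 1 = 6 and a* = 7.
Then o − 3 = (4/3)·6 = 8, so o* = 11.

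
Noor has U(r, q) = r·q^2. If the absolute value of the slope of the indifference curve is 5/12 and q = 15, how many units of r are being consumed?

r = 18

MU_r = q^2 and MU_q = 2·r·q.
MRS = MU_r/MU_q = (1/2)·q/r.
Substitute q = 15: MRS = 7.5/r. Setting 7.5/r = 5/12 gives r = 7.5/(5/12) = 18.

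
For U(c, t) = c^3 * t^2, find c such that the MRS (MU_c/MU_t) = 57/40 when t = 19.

c = 20

MU_c = 3·c^2·t^2 and MU_t = 2·c^3·t.
MRS = MU_c/MU_t = (3/2)·t/c.
Substitute t = 19: MRS = 28.5/c. Setting 28.5/c = 57/40 gives c = 28.5/(57/40) = 20.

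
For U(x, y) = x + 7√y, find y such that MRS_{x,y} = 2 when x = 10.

y = 49

MU_x = 1, MU_y = 7/(2√y).
MRS = 1 ÷ (7/(2√y)).
MRS depends only on y: (2/7)·√y = 2 ⇒ √y = 2/(2/7) = 7 ⇒ y = 49.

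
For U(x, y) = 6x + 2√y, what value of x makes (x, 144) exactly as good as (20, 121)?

x = 59/3

U(20, 121) = 142.
Set U(x, 144) = 142 and solve.
With y = 144: √144 = 12, so 6x = 142 − 2·12 = 118 and x = 59/3.
Check: U(59/3, 144) = 142.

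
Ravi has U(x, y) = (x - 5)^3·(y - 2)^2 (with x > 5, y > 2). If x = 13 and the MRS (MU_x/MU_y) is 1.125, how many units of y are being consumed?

y = 8

MU_x = 3·(x−5)^2·(y−2)^2, MU_y = 2·(x−5)^3·(y−2).
MRS = (3/2)·(y−2)/(x−5).
Substitute x = 13: MRS = (y − 2)/(16/3). Setting this equal to 1.125 gives y − 2 = 1.125·(16/3) = 6, so y = 8.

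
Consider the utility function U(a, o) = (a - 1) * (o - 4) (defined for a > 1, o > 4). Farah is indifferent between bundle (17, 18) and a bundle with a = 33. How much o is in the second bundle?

U(17, 18) = 224.
Set U(33, o) = 224 and solve.
With a = 33: (33 − 1) = 32, so (o − 4) = 224/32 = 7.
So o = 4 + 7 = 11.
Check: U(33, 11) = 224.

o = 11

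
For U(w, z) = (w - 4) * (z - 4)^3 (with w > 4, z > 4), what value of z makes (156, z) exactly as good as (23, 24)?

U(23, 24) = 152000.
Set U(156, z) = 152000 and solve.
With w = 156: (156 − 4) = 152, so (z − 4)^3 = 152000/152 = 1000.
Taking the cube root (with z > 4): z − 4 = 10, so z = 14.
Check: U(156, 14) = 152000.

z = 14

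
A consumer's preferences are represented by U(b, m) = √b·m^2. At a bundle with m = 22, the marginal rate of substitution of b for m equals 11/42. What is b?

b = 21

MU_b = 0.5·b^(-0.5)·m^2 and MU_m = 2·√b·m.
MRS = MU_b/MU_m = (0.25)·m/b.
Substitute m = 22: MRS = 5.5/b. Setting 5.5/b = 11/42 gives b = 5.5/(11/42) = 21.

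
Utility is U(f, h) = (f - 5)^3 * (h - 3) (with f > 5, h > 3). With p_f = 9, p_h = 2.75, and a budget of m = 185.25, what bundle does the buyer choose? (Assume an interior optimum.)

MU_f = 3·(f−5)^2·(h−3), MU_h = (f−5)^3.
MRS = (3/1)·(h−3)/(f−5).
Tangency: set MRS = p_f/p_h = 9/2.75 = 36/11.
So (3/1)·(h − 3)/(f − 5) = 36/11, i.e. (h − 3) = (12/11)·(f − 5).
Rewrite the budget in excess-of-subsistence terms: 9·(f − 5) + 2.75·(h − 3) = 185.25 − 9·5 − 2.75·3 = 132.
Substituting, 12·(f − 5) = 132, so f − 5 = 11 and f* = 16.
Then h − 3 = (12/11)·11 = 12, so h* = 15.

f* = 16, h* = 15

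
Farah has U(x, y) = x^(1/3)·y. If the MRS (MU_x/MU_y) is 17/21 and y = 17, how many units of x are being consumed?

x = 7

MU_x = 1/3·x^(-2/3)·y and MU_y = x^(1/3).
MRS = MU_x/MU_y = (1/3)·y/x.
Substitute y = 17: MRS = (17/3)/x. Setting (17/3)/x = 17/21 gives x = (17/3)/(17/21) = 7.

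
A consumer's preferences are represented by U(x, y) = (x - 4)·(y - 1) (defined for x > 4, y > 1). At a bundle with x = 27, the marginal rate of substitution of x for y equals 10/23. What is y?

MU_x = (y−1), MU_y = (x−4).
MRS = (y−1)/(x−4).
Substitute x = 27: MRS = (y − 1)/23. Setting this equal to 10/23 gives y − 1 = (10/23)·23 = 10, so y = 11.

y = 11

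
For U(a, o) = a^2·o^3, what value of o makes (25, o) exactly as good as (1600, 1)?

U(1600, 1) = 2560000.
Set U(25, o) = 2560000 and solve.
With a = 25: 25^2 = 625, so o^3 = 2560000/625 = 4096; taking the cube root, o = 16.
Check: U(25, 16) = 2560000.

o = 16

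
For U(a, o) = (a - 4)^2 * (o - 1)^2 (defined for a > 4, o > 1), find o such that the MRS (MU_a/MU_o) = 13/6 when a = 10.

o = 14

MU_a = 2·(a−4)·(o−1)^2, MU_o = 2·(a−4)^2·(o−1).
MRS = (o−1)/(a−4).
Substitute a = 10: MRS = (o − 1)/6. Setting this equal to 13/6 gives o − 1 = (13/6)·6 = 13, so o = 14.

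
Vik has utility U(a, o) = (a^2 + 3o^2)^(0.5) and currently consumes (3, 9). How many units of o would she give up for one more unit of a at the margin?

For CES with ρ = 2, MRS = (1/3)·(o/a)^(-1).
At (3, 9): MRS = 1/9.
That is, one extra unit of a is worth 1/9 units of o at the margin.

MRS = 1/9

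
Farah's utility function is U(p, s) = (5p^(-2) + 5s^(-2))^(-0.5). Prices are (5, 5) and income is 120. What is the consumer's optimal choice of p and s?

For CES with ρ = -2, MRS = (s/p)^3.
Tangency: set MRS = p_p/p_s = 5/5 = 1.
So (s/p)^3 = 1; taking the cube root, s/p = 1, i.e. s = p.
Substitute into the budget 5·p + 5·s = 120: 10·p = 120, so p* = 12 and s* = 12.

p* = 12, s* = 12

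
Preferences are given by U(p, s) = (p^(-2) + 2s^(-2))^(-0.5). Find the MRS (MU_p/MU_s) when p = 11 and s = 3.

For CES with ρ = -2, MRS = (1/2)·(s/p)^3.
At (11, 3): MRS = 27/2662.
The indifference curve has slope −27/2662 at this bundle.

MRS = 27/2662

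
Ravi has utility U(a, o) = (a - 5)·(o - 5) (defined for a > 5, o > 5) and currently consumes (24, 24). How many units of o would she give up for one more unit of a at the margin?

MRS = 1

MU_a = (o−5), MU_o = (a−5).
MRS = (o−5)/(a−5).
At (24, 24): MRS = 1.
The indifference curve has slope −1 at this bundle.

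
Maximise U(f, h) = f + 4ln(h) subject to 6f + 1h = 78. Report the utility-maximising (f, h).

f* = 9, h* = 24

MU_f = 1, MU_h = 4/h.
MRS = 1 ÷ (4/h).
Tangency: set MRS = p_f/p_h = 6/1 = 6.
MRS depends only on h: 0.25·h = 6 ⇒ h* = 6/0.25 = 24.
From the budget, 6·f = 78 − 1·24 = 54, so f* = 9.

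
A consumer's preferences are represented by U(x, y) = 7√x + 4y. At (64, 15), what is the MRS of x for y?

MRS = 7/64

MU_x = 7/(2√x), MU_y = 4.
MRS = 7/(2√x) ÷ 4.
At (64, 15): MRS = 7/64.
The indifference curve has slope −7/64 at this bundle.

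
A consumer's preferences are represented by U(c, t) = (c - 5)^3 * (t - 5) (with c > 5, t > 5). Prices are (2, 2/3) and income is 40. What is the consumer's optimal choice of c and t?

c* = 15, t* = 15

MU_c = 3·(c−5)^2·(t−5), MU_t = (c−5)^3.
MRS = (3/1)·(t−5)/(c−5).
Tangency: set MRS = p_c/p_t = 2/(2/3) = 3.
So (3/1)·(t − 5)/(c − 5) = 3, i.e. (t − 5) = (c − 5).
Rewrite the budget in excess-of-subsistence terms: 2·(c − 5) + (2/3)·(t − 5) = 40 − 2·5 − (2/3)·5 = 80/3.
Substituting, (8/3)·(c − 5) = 80/3, so c − 5 = 10 and c* = 15.
Then t − 5 = 10, so t* = 15.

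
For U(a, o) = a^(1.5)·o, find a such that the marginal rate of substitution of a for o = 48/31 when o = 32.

MU_a = 1.5·√a·o and MU_o = a^(1.5).
MRS = MU_a/MU_o = (1.5)·o/a.
Substitute o = 32: MRS = 48/a. Setting 48/a = 48/31 gives a = 48/(48/31) = 31.

a = 31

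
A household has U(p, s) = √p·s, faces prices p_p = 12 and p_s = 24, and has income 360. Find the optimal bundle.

MU_p = 0.5·p^(-0.5)·s and MU_s = √p.
MRS = MU_p/MU_s = (0.5)·s/p.
Tangency: set MRS = p_p/p_s = 12/24 = 0.5.
So (0.5)·s/p = 0.5, i.e. s = p.
Substitute into the budget 12·p + 24·s = 360: 36·p = 360, so p* = 10.
Then s* = 10.

p* = 10, s* = 10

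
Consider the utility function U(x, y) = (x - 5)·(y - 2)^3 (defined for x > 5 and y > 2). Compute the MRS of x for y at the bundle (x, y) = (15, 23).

MU_x = (y−2)^3, MU_y = 3·(x−5)·(y−2)^2.
MRS = (1/3)·(y−2)/(x−5).
At (15, 23): MRS = 0.7.
That is, one extra unit of x is worth 0.7 units of y at the margin.

MRS = 0.7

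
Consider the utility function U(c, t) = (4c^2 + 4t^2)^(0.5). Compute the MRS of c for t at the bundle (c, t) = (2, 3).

MRS = 2/3

For CES with ρ = 2, MRS = (t/c)^(-1).
At (2, 3): MRS = 2/3.
That is, one extra unit of c is worth 2/3 units of t at the margin.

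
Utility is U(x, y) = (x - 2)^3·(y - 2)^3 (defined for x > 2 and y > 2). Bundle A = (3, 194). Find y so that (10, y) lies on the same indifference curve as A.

U(3, 194) = 7077888.
Set U(10, y) = 7077888 and solve.
With x = 10: (10 − 2)^3 = 512, so (y − 2)^3 = 7077888/512 = 13824.
Taking the cube root (with y > 2): y − 2 = 24, so y = 26.
Check: U(10, 26) = 7077888.

y = 26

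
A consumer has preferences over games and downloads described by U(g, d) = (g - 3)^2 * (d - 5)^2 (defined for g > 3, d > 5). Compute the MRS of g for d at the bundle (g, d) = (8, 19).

MRS = 2.8

MU_g = 2·(g−3)·(d−5)^2, MU_d = 2·(g−3)^2·(d−5).
MRS = (d−5)/(g−3).
At (8, 19): MRS = 2.8.
So at (8, 19) the consumer would give up 2.8 units of d for one more unit of g.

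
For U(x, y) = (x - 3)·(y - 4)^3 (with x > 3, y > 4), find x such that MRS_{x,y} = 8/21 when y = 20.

MU_x = (y−4)^3, MU_y = 3·(x−3)·(y−4)^2.
MRS = (1/3)·(y−4)/(x−3).
Substitute y = 20: MRS = (16/3)/(x − 3). Setting this equal to 8/21 gives x − 3 = (16/3)/(8/21) = 14, so x = 17.

x = 17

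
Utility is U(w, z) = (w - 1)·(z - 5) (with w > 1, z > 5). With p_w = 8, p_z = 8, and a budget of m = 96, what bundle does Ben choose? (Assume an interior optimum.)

MU_w = (z−5), MU_z = (w−1).
MRS = (z−5)/(w−1).
Tangency: set MRS = p_w/p_z = 8/8 = 1.
So (z − 5)/(w − 1) = 1, i.e. (z − 5) = (w − 1).
Rewrite the budget in excess-of-subsistence terms: 8·(w − 1) + 8·(z − 5) = 96 − 8·1 − 8·5 = 48.
Substituting, 16·(w − 1) = 48, so w − 1 = 3 and w* = 4.
Then z − 5 = 3, so z* = 8.

w* = 4, z* = 8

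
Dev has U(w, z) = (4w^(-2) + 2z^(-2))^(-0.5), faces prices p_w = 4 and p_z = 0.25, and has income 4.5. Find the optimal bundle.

w* = 1, z* = 2

For CES with ρ = -2, MRS = (4/2)·(z/w)^3.
Tangency: set MRS = p_w/p_z = 4/0.25 = 16.
So (z/w)^3 = 8; taking the cube root, z/w = 2, i.e. z = 2·w.
Substitute into the budget 4·w + 0.25·z = 4.5: 4.5·w = 4.5, so w* = 1 and z* = 2·1 = 2.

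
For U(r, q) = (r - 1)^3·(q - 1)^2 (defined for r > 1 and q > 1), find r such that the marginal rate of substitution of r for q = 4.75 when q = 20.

r = 7

MU_r = 3·(r−1)^2·(q−1)^2, MU_q = 2·(r−1)^3·(q−1).
MRS = (3/2)·(q−1)/(r−1).
Substitute q = 20: MRS = 28.5/(r − 1). Setting this equal to 4.75 gives r − 1 = 28.5/4.75 = 6, so r = 7.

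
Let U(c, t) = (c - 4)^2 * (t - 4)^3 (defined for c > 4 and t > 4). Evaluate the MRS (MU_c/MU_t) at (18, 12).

MU_c = 2·(c−4)·(t−4)^3, MU_t = 3·(c−4)^2·(t−4)^2.
MRS = (2/3)·(t−4)/(c−4).
At (18, 12): MRS = 8/21.
So at (18, 12) the consumer would give up 8/21 units of t for one more unit of c.

MRS = 8/21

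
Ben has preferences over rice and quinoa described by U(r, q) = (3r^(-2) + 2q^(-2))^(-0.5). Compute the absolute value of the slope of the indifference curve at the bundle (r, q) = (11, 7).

For CES with ρ = -2, MRS = (3/2)·(q/r)^3.
At (11, 7): MRS = 1029/2662.
The indifference curve has slope −1029/2662 at this bundle.

MRS = 1029/2662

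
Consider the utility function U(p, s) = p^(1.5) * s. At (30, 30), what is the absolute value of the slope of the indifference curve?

MU_p = 1.5·√p·s and MU_s = p^(1.5).
MRS = MU_p/MU_s = (1.5)·s/p.
At (30, 30): MRS = 1.5.
So at (30, 30) the consumer would give up 1.5 units of s for one more unit of p.

MRS = 1.5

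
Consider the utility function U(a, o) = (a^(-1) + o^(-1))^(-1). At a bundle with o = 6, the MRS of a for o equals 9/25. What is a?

For CES with ρ = -1, MRS = (o/a)^2.
Setting (6/a)^2 = 9/25 gives 6/a = 0.6 and a = 10.

a = 10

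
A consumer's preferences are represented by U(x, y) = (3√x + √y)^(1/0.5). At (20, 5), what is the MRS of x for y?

For CES with ρ = 0.5, MRS = (3/1)·√(y/x).
At (20, 5): MRS = 1.5.
So at (20, 5) the consumer would give up 1.5 units of y for one more unit of x.

MRS = 1.5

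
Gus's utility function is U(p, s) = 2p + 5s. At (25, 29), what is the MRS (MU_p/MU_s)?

MRS = 0.4

MU_p = 2, MU_s = 5, so MRS = 2/5 = 0.4 at every bundle.
At (25, 29): MRS = 0.4.
The indifference curve has slope −0.4 at this bundle.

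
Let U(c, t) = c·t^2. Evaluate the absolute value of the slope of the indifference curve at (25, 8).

MRS = 4/25

MU_c = t^2 and MU_t = 2·c·t.
MRS = MU_c/MU_t = (1/2)·t/c.
At (25, 8): MRS = 4/25.
The indifference curve has slope −4/25 at this bundle.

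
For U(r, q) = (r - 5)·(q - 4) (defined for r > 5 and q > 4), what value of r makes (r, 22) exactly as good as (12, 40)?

r = 19

U(12, 40) = 252.
Set U(r, 22) = 252 and solve.
With q = 22: (22 − 4) = 18, so (r − 5) = 252/18 = 14.
So r = 5 + 14 = 19.
Check: U(19, 22) = 252.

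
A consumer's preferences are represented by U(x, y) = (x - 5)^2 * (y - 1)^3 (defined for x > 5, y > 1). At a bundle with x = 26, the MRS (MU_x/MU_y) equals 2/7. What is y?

y = 10

MU_x = 2·(x−5)·(y−1)^3, MU_y = 3·(x−5)^2·(y−1)^2.
MRS = (2/3)·(y−1)/(x−5).
Substitute x = 26: MRS = (y − 1)/31.5. Setting this equal to 2/7 gives y − 1 = (2/7)·31.5 = 9, so y = 10.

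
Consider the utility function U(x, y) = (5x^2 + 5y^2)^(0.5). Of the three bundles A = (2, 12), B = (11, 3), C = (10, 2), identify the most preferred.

Bundle A

Evaluate utility at each bundle:
U(A) = 27.203.
U(B) = 25.495.
U(C) = 22.804.
Highest utility is A, so A ≻ B ≻ C.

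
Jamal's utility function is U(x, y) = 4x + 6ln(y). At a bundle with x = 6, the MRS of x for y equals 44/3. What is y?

MU_x = 4, MU_y = 6/y.
MRS = 4 ÷ (6/y).
MRS depends only on y: (2/3)·y = 44/3 ⇒ y = (44/3)/(2/3) = 22.

y = 22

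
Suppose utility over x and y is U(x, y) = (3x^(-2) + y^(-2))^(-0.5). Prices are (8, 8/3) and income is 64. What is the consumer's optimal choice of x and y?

For CES with ρ = -2, MRS = (3/1)·(y/x)^3.
Tangency: set MRS = p_x/p_y = 8/(8/3) = 3.
So (y/x)^3 = 1; taking the cube root, y/x = 1, i.e. y = x.
Substitute into the budget 8·x + (8/3)·y = 64: (32/3)·x = 64, so x* = 6 and y* = 6.

x* = 6, y* = 6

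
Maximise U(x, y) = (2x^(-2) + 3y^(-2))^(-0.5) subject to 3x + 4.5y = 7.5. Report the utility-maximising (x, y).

x* = 1, y* = 1

For CES with ρ = -2, MRS = (2/3)·(y/x)^3.
Tangency: set MRS = p_x/p_y = 3/4.5 = 2/3.
So (y/x)^3 = 1; taking the cube root, y/x = 1, i.e. y = x.
Substitute into the budget 3·x + 4.5·y = 7.5: 7.5·x = 7.5, so x* = 1 and y* = 1.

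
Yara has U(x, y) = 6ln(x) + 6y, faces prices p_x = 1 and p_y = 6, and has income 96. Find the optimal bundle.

MU_x = 6/x, MU_y = 6.
MRS = 6/x ÷ 6.
Tangency: set MRS = p_x/p_y = 1/6.
MRS depends only on x: 1/x = 1/6 ⇒ x* = 1/(1/6) = 6.
From the budget, 6·y = 96 − 1·6 = 90, so y* = 15.

x* = 6, y* = 15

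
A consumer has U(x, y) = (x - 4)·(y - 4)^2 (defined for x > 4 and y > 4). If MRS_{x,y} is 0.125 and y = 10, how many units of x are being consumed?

MU_x = (y−4)^2, MU_y = 2·(x−4)·(y−4).
MRS = (1/2)·(y−4)/(x−4).
Substitute y = 10: MRS = 3/(x − 4). Setting this equal to 0.125 gives x − 4 = 3/0.125 = 24, so x = 28.

x = 28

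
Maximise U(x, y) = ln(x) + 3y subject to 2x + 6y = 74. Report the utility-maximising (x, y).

MU_x = 1/x, MU_y = 3.
MRS = 1/x ÷ 3.
Tangency: set MRS = p_x/p_y = 2/6 = 1/3.
MRS depends only on x: (1/3)/x = 1/3 ⇒ x* = (1/3)/(1/3) = 1.
From the budget, 6·y = 74 − 2·1 = 72, so y* = 12.

x* = 1, y* = 12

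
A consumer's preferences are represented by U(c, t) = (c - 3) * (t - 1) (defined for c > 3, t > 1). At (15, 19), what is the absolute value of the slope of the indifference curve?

MRS = 1.5

MU_c = (t−1), MU_t = (c−3).
MRS = (t−1)/(c−3).
At (15, 19): MRS = 1.5.
So at (15, 19) the consumer would give up 1.5 units of t for one more unit of c.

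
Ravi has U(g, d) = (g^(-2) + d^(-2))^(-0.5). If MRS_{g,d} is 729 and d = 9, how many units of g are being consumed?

For CES with ρ = -2, MRS = (d/g)^3.
Setting (9/g)^3 = 729 gives 9/g = 9 and g = 1.

g = 1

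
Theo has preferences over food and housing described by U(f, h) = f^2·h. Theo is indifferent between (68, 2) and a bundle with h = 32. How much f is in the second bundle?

U(68, 2) = 9248.
Set U(f, 32) = 9248 and solve.
With h = 32: f^2 = 9248/32 = 289; taking the square root, f = 17.
Check: U(17, 32) = 9248.

f = 17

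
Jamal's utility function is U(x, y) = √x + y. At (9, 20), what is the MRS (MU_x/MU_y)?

MRS = 1/6

MU_x = 1/(2√x), MU_y = 1.
MRS = 1/(2√x) ÷ 1.
At (9, 20): MRS = 1/6.
The indifference curve has slope −1/6 at this bundle.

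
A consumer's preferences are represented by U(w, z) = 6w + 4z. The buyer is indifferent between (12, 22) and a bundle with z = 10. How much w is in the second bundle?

U(12, 22) = 160.
Set U(w, 10) = 160 and solve.
6w + 4·10 = 160 ⇒ 6w = 120 ⇒ w = 20.
Check: U(20, 10) = 160.

w = 20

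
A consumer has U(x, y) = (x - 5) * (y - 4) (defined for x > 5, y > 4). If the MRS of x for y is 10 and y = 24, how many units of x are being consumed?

x = 7

MU_x = (y−4), MU_y = (x−5).
MRS = (y−4)/(x−5).
Substitute y = 24: MRS = 20/(x − 5). Setting this equal to 10 gives x − 5 = 20/10 = 2, so x = 7.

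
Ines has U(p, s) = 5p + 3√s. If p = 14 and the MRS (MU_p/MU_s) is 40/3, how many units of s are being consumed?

s = 16

MU_p = 5, MU_s = 3/(2√s).
MRS = 5 ÷ (3/(2√s)).
MRS depends only on s: (10/3)·√s = 40/3 ⇒ √s = (40/3)/(10/3) = 4 ⇒ s = 16.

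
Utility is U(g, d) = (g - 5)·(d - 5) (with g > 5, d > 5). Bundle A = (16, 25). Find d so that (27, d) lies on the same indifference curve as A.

U(16, 25) = 220.
Set U(27, d) = 220 and solve.
With g = 27: (27 − 5) = 22, so (d − 5) = 220/22 = 10.
So d = 5 + 10 = 15.
Check: U(27, 15) = 220.

d = 15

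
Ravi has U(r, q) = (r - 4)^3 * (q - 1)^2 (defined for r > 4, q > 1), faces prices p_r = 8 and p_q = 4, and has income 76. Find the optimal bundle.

MU_r = 3·(r−4)^2·(q−1)^2, MU_q = 2·(r−4)^3·(q−1).
MRS = (3/2)·(q−1)/(r−4).
Tangency: set MRS = p_r/p_q = 8/4 = 2.
So (3/2)·(q − 1)/(r − 4) = 2, i.e. (q − 1) = (4/3)·(r − 4).
Rewrite the budget in excess-of-subsistence terms: 8·(r − 4) + 4·(q − 1) = 76 − 8·4 − 4·1 = 40.
Substituting, (40/3)·(r − 4) = 40, so r − 4 = 3 and r* = 7.
Then q − 1 = (4/3)·3 = 4, so q* = 5.

r* = 7, q* = 5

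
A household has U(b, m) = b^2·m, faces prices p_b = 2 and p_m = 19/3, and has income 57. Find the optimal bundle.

MU_b = 2·b·m and MU_m = b^2.
MRS = MU_b/MU_m = (2/1)·m/b.
Tangency: set MRS = p_b/p_m = 2/(19/3) = 6/19.
So (2/1)·m/b = 6/19, i.e. m = (3/19)·b.
Substitute into the budget 2·b + (19/3)·m = 57: 3·b = 57, so b* = 19.
Then m* = (3/19)·19 = 3.

b* = 19, m* = 3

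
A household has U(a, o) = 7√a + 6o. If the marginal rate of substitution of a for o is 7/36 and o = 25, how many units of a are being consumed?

a = 9

MU_a = 7/(2√a), MU_o = 6.
MRS = 7/(2√a) ÷ 6.
MRS depends only on a: (7/12)/√a = 7/36 ⇒ √a = (7/12)/(7/36) = 3 ⇒ a = 9.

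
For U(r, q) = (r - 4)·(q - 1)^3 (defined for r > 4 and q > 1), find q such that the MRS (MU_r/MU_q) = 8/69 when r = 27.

q = 9

MU_r = (q−1)^3, MU_q = 3·(r−4)·(q−1)^2.
MRS = (1/3)·(q−1)/(r−4).
Substitute r = 27: MRS = (q − 1)/69. Setting this equal to 8/69 gives q − 1 = (8/69)·69 = 8, so q = 9.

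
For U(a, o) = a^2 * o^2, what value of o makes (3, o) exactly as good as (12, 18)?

o = 72

U(12, 18) = 46656.
Set U(3, o) = 46656 and solve.
With a = 3: 3^2 = 9, so o^2 = 46656/9 = 5184; taking the square root, o = 72.
Check: U(3, 72) = 46656.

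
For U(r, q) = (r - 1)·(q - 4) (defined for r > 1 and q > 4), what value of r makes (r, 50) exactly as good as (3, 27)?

r = 2

U(3, 27) = 46.
Set U(r, 50) = 46 and solve.
With q = 50: (50 − 4) = 46, so (r − 1) = 46/46 = 1.
So r = 1 + 1 = 2.
Check: U(2, 50) = 46.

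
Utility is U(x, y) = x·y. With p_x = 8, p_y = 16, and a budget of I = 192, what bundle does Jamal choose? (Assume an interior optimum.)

x* = 12, y* = 6

MU_x = y and MU_y = x.
MRS = MU_x/MU_y = y/x.
Tangency: set MRS = p_x/p_y = 8/16 = 0.5.
So y/x = 0.5, i.e. y = 0.5·x.
Substitute into the budget 8·x + 16·y = 192: 16·x = 192, so x* = 12.
Then y* = 0.5·12 = 6.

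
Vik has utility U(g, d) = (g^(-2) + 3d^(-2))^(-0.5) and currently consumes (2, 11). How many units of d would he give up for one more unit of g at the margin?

MRS = 1331/24

For CES with ρ = -2, MRS = (1/3)·(d/g)^3.
At (2, 11): MRS = 1331/24.
So at (2, 11) the consumer would give up 1331/24 units of d for one more unit of g.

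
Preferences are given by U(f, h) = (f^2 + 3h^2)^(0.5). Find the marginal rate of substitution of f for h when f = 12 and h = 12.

For CES with ρ = 2, MRS = (1/3)·(h/f)^(-1).
At (12, 12): MRS = 1/3.
That is, one extra unit of f is worth 1/3 units of h at the margin.

MRS = 1/3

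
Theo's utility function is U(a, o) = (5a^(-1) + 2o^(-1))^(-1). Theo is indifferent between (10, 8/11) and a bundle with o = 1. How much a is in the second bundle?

U depends on (a, o) only through S = 5a^(-1) + 2o^(-1), so equal utility means equal S. At (10, 8/11): S = 3.25.
With o = 1: 2·1^(-1) = 2, so 5a^(-1) = 3.25 − 2 = 1.25, i.e. a^(-1) = 0.25.
Hence a = 1/0.25 = 4.
Check: U(4, 1) = 0.3077.

a = 4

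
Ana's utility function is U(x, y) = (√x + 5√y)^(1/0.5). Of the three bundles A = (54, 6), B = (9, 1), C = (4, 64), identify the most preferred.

Bundle C

Evaluate utility at each bundle:
U(A) = 384.000.
U(B) = 64.000.
U(C) = 1764.000.
Highest utility is C, so C ≻ A ≻ B.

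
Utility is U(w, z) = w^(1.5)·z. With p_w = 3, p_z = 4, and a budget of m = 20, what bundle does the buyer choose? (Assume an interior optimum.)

w* = 4, z* = 2

MU_w = 1.5·√w·z and MU_z = w^(1.5).
MRS = MU_w/MU_z = (1.5)·z/w.
Tangency: set MRS = p_w/p_z = 3/4 = 0.75.
So (1.5)·z/w = 0.75, i.e. z = 0.5·w.
Substitute into the budget 3·w + 4·z = 20: 5·w = 20, so w* = 4.
Then z* = 0.5·4 = 2.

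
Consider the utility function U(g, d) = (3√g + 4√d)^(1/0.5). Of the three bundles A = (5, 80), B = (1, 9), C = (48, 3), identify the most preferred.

Evaluate utility at each bundle:
U(A) = 1805.000.
U(B) = 225.000.
U(C) = 768.000.
Highest utility is A, so A ≻ C ≻ B.

Bundle A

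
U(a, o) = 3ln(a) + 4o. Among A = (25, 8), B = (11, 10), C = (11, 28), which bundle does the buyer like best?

Bundle C

Evaluate utility at each bundle:
U(A) = 41.657.
U(B) = 47.194.
U(C) = 119.194.
Highest utility is C, so C ≻ B ≻ A.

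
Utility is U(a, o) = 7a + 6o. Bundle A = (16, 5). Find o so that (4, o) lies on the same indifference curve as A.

o = 19

U(16, 5) = 142.
Set U(4, o) = 142 and solve.
7·4 + 6o = 142 ⇒ 6o = 114 ⇒ o = 19.
Check: U(4, 19) = 142.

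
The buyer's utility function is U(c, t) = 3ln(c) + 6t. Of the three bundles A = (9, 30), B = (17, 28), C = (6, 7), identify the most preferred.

Evaluate utility at each bundle:
U(A) = 186.592.
U(B) = 176.500.
U(C) = 47.375.
Highest utility is A, so A ≻ B ≻ C.

Bundle A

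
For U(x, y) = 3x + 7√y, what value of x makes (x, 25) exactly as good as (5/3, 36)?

x = 4

U(5/3, 36) = 47.
Set U(x, 25) = 47 and solve.
With y = 25: √25 = 5, so 3x = 47 − 7·5 = 12 and x = 4.
Check: U(4, 25) = 47.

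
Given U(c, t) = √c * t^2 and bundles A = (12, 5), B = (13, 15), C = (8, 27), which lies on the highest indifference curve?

Evaluate utility at each bundle:
U(A) = 86.603.
U(B) = 811.249.
U(C) = 2061.923.
Highest utility is C, so C ≻ B ≻ A.

Bundle C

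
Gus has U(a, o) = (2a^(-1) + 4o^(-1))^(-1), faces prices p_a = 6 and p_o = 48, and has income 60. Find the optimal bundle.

a* = 2, o* = 1

For CES with ρ = -1, MRS = (2/4)·(o/a)^2.
Tangency: set MRS = p_a/p_o = 6/48 = 0.125.
So (o/a)^2 = 0.25; taking the square root, o/a = 0.5, i.e. o = 0.5·a.
Substitute into the budget 6·a + 48·o = 60: 30·a = 60, so a* = 2 and o* = 0.5·2 = 1.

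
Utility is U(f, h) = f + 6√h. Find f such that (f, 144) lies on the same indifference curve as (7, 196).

f = 19

U(7, 196) = 91.
Set U(f, 144) = 91 and solve.
With h = 144: √144 = 12, so f = 91 − 6·12 = 19.
Check: U(19, 144) = 91.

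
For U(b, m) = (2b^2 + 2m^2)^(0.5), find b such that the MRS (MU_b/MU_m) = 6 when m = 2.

b = 12

For CES with ρ = 2, MRS = (m/b)^(-1).
Setting (2/b)^(-1) = 6 gives 2/b = 1/6 and b = 12.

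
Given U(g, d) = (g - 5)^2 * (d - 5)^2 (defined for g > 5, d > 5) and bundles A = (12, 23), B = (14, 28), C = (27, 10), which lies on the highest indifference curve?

Evaluate utility at each bundle:
U(A) = 15876.
U(B) = 42849.
U(C) = 12100.
Highest utility is B, so B ≻ A ≻ C.

Bundle B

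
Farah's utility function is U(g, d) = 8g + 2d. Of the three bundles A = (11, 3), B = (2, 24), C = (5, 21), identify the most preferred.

Bundle A

Evaluate utility at each bundle:
U(A) = 94.
U(B) = 64.
U(C) = 82.
Highest utility is A, so A ≻ C ≻ B.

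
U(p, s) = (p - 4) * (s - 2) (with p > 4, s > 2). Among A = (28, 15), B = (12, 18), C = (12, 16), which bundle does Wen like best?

Bundle A

Evaluate utility at each bundle:
U(A) = 312.
U(B) = 128.
U(C) = 112.
Highest utility is A, so A ≻ B ≻ C.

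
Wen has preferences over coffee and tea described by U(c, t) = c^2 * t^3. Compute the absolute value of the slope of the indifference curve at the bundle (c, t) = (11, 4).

MRS = 8/33

MU_c = 2·c·t^3 and MU_t = 3·c^2·t^2.
MRS = MU_c/MU_t = (2/3)·t/c.
At (11, 4): MRS = 8/33.
The indifference curve has slope −8/33 at this bundle.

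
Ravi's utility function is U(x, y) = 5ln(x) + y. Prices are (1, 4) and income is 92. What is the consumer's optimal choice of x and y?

MU_x = 5/x, MU_y = 1.
MRS = 5/x ÷ 1.
Tangency: set MRS = p_x/p_y = 1/4 = 0.25.
MRS depends only on x: 5/x = 0.25 ⇒ x* = 5/0.25 = 20.
From the budget, 4·y = 92 − 1·20 = 72, so y* = 18.

x* = 20, y* = 18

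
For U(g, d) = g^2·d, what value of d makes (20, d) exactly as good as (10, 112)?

U(10, 112) = 11200.
Set U(20, d) = 11200 and solve.
With g = 20: 20^2 = 400, so d = 11200/400 = 28.
Check: U(20, 28) = 11200.

d = 28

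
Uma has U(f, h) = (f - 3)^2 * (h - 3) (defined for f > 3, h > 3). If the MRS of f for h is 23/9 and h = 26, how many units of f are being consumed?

f = 21

MU_f = 2·(f−3)·(h−3), MU_h = (f−3)^2.
MRS = (2/1)·(h−3)/(f−3).
Substitute h = 26: MRS = 46/(f − 3). Setting this equal to 23/9 gives f − 3 = 46/(23/9) = 18, so f = 21.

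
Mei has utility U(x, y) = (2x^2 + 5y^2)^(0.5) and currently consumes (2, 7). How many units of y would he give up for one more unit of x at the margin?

MRS = 4/35

For CES with ρ = 2, MRS = (2/5)·(y/x)^(-1).
At (2, 7): MRS = 4/35.
That is, one extra unit of x is worth 4/35 units of y at the margin.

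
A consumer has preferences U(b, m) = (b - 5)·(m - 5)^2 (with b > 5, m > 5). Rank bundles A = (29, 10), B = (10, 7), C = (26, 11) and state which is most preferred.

Bundle C

Evaluate utility at each bundle:
U(A) = 600.
U(B) = 20.
U(C) = 756.
Highest utility is C, so C ≻ A ≻ B.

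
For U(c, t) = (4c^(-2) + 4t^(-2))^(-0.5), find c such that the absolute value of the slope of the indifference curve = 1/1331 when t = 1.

c = 11

For CES with ρ = -2, MRS = (t/c)^3.
Setting (1/c)^3 = 1/1331 gives 1/c = 1/11 and c = 11.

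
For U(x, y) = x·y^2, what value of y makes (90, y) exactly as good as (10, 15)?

U(10, 15) = 2250.
Set U(90, y) = 2250 and solve.
With x = 90: y^2 = 2250/90 = 25; taking the square root, y = 5.
Check: U(90, 5) = 2250.

y = 5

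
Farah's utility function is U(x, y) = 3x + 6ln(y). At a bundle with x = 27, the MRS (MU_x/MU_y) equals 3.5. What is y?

y = 7

MU_x = 3, MU_y = 6/y.
MRS = 3 ÷ (6/y).
MRS depends only on y: 0.5·y = 3.5 ⇒ y = 3.5/0.5 = 7.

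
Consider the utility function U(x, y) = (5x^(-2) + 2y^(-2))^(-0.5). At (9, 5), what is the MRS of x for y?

MRS = 625/1458

For CES with ρ = -2, MRS = (5/2)·(y/x)^3.
At (9, 5): MRS = 625/1458.
That is, one extra unit of x is worth 625/1458 units of y at the margin.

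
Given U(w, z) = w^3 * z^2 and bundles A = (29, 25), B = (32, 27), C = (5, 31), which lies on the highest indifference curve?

Bundle B

Evaluate utility at each bundle:
U(A) = 15243125.
U(B) = 23887872.
U(C) = 120125.
Highest utility is B, so B ≻ A ≻ C.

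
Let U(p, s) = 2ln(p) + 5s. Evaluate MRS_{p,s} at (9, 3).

MRS = 2/45

MU_p = 2/p, MU_s = 5.
MRS = 2/p ÷ 5.
At (9, 3): MRS = 2/45.
So at (9, 3) the consumer would give up 2/45 units of s for one more unit of p.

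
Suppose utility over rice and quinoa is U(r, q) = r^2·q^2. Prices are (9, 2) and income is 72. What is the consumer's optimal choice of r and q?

MU_r = 2·r·q^2 and MU_q = 2·r^2·q.
MRS = MU_r/MU_q = q/r.
Tangency: set MRS = p_r/p_q = 9/2 = 4.5.
So q/r = 4.5, i.e. q = 4.5·r.
Substitute into the budget 9·r + 2·q = 72: 18·r = 72, so r* = 4.
Then q* = 4.5·4 = 18.

r* = 4, q* = 18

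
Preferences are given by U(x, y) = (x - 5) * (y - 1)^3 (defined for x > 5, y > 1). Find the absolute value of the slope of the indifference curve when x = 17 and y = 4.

MRS = 1/12

MU_x = (y−1)^3, MU_y = 3·(x−5)·(y−1)^2.
MRS = (1/3)·(y−1)/(x−5).
At (17, 4): MRS = 1/12.
The indifference curve has slope −1/12 at this bundle.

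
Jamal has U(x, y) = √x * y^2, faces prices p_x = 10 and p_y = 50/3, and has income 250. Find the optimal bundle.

x* = 5, y* = 12

MU_x = 0.5·x^(-0.5)·y^2 and MU_y = 2·√x·y.
MRS = MU_x/MU_y = (0.25)·y/x.
Tangency: set MRS = p_x/p_y = 10/(50/3) = 0.6.
So (0.25)·y/x = 0.6, i.e. y = 2.4·x.
Substitute into the budget 10·x + (50/3)·y = 250: 50·x = 250, so x* = 5.
Then y* = 2.4·5 = 12.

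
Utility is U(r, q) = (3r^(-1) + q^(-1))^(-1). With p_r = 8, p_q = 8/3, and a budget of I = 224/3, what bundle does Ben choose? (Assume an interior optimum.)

r* = 7, q* = 7

For CES with ρ = -1, MRS = (3/1)·(q/r)^2.
Tangency: set MRS = p_r/p_q = 8/(8/3) = 3.
So (q/r)^2 = 1; taking the square root, q/r = 1, i.e. q = r.
Substitute into the budget 8·r + (8/3)·q = 224/3: (32/3)·r = 224/3, so r* = 7 and q* = 7.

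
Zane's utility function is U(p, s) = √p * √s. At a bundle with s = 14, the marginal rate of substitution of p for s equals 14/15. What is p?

MU_p = 0.5·p^(-0.5)·√s and MU_s = 0.5·√p·s^(-0.5).
MRS = MU_p/MU_s = s/p.
Substitute s = 14: MRS = 14/p. Setting 14/p = 14/15 gives p = 14/(14/15) = 15.

p = 15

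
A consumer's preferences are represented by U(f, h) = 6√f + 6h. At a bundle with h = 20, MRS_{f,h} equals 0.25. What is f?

f = 4

MU_f = 6/(2√f), MU_h = 6.
MRS = 6/(2√f) ÷ 6.
MRS depends only on f: 0.5/√f = 0.25 ⇒ √f = 0.5/0.25 = 2 ⇒ f = 4.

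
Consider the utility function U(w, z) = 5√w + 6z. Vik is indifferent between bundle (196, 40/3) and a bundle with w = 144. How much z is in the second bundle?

U(196, 40/3) = 150.
Set U(144, z) = 150 and solve.
With w = 144: √144 = 12, so 6z = 150 − 5·12 = 90 and z = 15.
Check: U(144, 15) = 150.

z = 15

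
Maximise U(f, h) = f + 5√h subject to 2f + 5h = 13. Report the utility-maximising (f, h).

f* = 4, h* = 1

MU_f = 1, MU_h = 5/(2√h).
MRS = 1 ÷ (5/(2√h)).
Tangency: set MRS = p_f/p_h = 2/5 = 0.4.
MRS depends only on h: 0.4·√h = 0.4 ⇒ √h = 0.4/0.4 = 1 ⇒ h* = 1.
From the budget, 2·f = 13 − 5·1 = 8, so f* = 4.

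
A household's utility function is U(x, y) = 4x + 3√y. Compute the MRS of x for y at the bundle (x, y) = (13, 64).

MRS = 64/3

MU_x = 4, MU_y = 3/(2√y).
MRS = 4 ÷ (3/(2√y)).
At (13, 64): MRS = 64/3.
The indifference curve has slope −64/3 at this bundle.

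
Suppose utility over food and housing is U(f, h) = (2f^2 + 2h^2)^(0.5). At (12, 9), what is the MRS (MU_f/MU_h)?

MRS = 4/3

For CES with ρ = 2, MRS = (h/f)^(-1).
At (12, 9): MRS = 4/3.
The indifference curve has slope −4/3 at this bundle.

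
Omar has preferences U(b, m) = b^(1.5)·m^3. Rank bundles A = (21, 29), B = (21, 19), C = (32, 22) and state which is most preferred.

Bundle A

Evaluate utility at each bundle:
U(A) = 2347053.211.
U(B) = 660069.621.
U(C) = 1927493.890.
Highest utility is A, so A ≻ C ≻ B.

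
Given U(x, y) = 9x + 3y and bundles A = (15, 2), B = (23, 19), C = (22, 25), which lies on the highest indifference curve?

Evaluate utility at each bundle:
U(A) = 141.
U(B) = 264.
U(C) = 273.
Highest utility is C, so C ≻ B ≻ A.

Bundle C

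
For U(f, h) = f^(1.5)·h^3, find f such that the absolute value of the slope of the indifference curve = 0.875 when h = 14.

MU_f = 1.5·√f·h^3 and MU_h = 3·f^(1.5)·h^2.
MRS = MU_f/MU_h = (0.5)·h/f.
Substitute h = 14: MRS = 7/f. Setting 7/f = 0.875 gives f = 7/0.875 = 8.

f = 8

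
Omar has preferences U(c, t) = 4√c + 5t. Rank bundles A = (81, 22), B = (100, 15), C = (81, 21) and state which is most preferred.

Evaluate utility at each bundle:
U(A) = 146.000.
U(B) = 115.000.
U(C) = 141.000.
Highest utility is A, so A ≻ C ≻ B.

Bundle A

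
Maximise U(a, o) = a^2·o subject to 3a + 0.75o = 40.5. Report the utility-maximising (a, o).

a* = 9, o* = 18

MU_a = 2·a·o and MU_o = a^2.
MRS = MU_a/MU_o = (2/1)·o/a.
Tangency: set MRS = p_a/p_o = 3/0.75 = 4.
So (2/1)·o/a = 4, i.e. o = 2·a.
Substitute into the budget 3·a + 0.75·o = 40.5: 4.5·a = 40.5, so a* = 9.
Then o* = 2·9 = 18.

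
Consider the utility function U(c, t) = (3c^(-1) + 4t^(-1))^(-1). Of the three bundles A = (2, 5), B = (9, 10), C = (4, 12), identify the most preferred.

Bundle B

Evaluate utility at each bundle:
U(A) = 0.435.
U(B) = 1.364.
U(C) = 0.923.
Highest utility is B, so B ≻ C ≻ A.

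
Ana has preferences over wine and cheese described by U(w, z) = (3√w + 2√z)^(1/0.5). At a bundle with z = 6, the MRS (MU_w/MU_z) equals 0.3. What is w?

For CES with ρ = 0.5, MRS = (3/2)·√(z/w).
Setting (3/2)·√(6/w) = 0.3 gives √(6/w) = 0.2, so 6/w = 1/25 and w = 150.

w = 150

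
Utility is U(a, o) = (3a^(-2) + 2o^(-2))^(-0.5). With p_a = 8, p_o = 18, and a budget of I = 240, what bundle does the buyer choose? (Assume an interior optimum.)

a* = 12, o* = 8

For CES with ρ = -2, MRS = (3/2)·(o/a)^3.
Tangency: set MRS = p_a/p_o = 8/18 = 4/9.
So (o/a)^3 = 8/27; taking the cube root, o/a = 2/3, i.e. o = (2/3)·a.
Substitute into the budget 8·a + 18·o = 240: 20·a = 240, so a* = 12 and o* = (2/3)·12 = 8.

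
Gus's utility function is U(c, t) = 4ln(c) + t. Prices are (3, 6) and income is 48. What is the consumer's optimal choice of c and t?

MU_c = 4/c, MU_t = 1.
MRS = 4/c ÷ 1.
Tangency: set MRS = p_c/p_t = 3/6 = 0.5.
MRS depends only on c: 4/c = 0.5 ⇒ c* = 4/0.5 = 8.
From the budget, 6·t = 48 − 3·8 = 24, so t* = 4.

c* = 8, t* = 4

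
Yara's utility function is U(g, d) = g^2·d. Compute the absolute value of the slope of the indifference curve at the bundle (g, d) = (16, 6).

MRS = 0.75

MU_g = 2·g·d and MU_d = g^2.
MRS = MU_g/MU_d = (2/1)·d/g.
At (16, 6): MRS = 0.75.
That is, one extra unit of g is worth 0.75 units of d at the margin.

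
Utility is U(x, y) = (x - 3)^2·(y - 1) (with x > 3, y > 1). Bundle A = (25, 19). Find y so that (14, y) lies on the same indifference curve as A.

U(25, 19) = 8712.
Set U(14, y) = 8712 and solve.
With x = 14: (14 − 3)^2 = 121, so (y − 1) = 8712/121 = 72.
So y = 1 + 72 = 73.
Check: U(14, 73) = 8712.

y = 73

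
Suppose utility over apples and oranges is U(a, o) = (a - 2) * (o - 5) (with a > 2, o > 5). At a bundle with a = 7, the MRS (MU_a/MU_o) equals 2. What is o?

o = 15

MU_a = (o−5), MU_o = (a−2).
MRS = (o−5)/(a−2).
Substitute a = 7: MRS = (o − 5)/5. Setting this equal to 2 gives o − 5 = 2·5 = 10, so o = 15.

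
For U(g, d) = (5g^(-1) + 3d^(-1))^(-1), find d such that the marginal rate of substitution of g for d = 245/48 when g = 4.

For CES with ρ = -1, MRS = (5/3)·(d/g)^2.
Setting (5/3)·(d/4)^2 = 245/48 gives (d/4)^2 = 49/16, so d/4 = 1.75 and d = 7.

d = 7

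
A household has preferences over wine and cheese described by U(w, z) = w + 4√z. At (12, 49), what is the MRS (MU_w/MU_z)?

MU_w = 1, MU_z = 4/(2√z).
MRS = 1 ÷ (4/(2√z)).
At (12, 49): MRS = 3.5.
So at (12, 49) the consumer would give up 3.5 units of z for one more unit of w.

MRS = 3.5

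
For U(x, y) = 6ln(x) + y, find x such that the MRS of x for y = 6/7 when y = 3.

x = 7

MU_x = 6/x, MU_y = 1.
MRS = 6/x ÷ 1.
MRS depends only on x: 6/x = 6/7 ⇒ x = 6/(6/7) = 7.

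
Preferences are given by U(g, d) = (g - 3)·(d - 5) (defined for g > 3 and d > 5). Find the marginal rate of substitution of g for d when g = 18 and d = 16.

MRS = 11/15

MU_g = (d−5), MU_d = (g−3).
MRS = (d−5)/(g−3).
At (18, 16): MRS = 11/15.
The indifference curve has slope −11/15 at this bundle.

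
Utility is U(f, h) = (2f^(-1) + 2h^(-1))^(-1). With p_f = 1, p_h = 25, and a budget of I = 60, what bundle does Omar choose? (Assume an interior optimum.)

For CES with ρ = -1, MRS = (h/f)^2.
Tangency: set MRS = p_f/p_h = 1/25.
So (h/f)^2 = 1/25; taking the square root, h/f = 0.2, i.e. h = 0.2·f.
Substitute into the budget 1·f + 25·h = 60: 6·f = 60, so f* = 10 and h* = 0.2·10 = 2.

f* = 10, h* = 2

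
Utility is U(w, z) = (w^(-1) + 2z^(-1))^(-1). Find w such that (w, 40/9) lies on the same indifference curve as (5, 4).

w = 4

U depends on (w, z) only through S = w^(-1) + 2z^(-1), so equal utility means equal S. At (5, 4): S = 0.7.
With z = 40/9: 2·(40/9)^(-1) = 0.45, so w^(-1) = 0.7 − 0.45 = 0.25.
Hence w = 1/0.25 = 4.
Check: U(4, 40/9) = 1.4286.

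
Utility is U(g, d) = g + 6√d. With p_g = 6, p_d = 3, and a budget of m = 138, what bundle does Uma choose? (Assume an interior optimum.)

MU_g = 1, MU_d = 6/(2√d).
MRS = 1 ÷ (6/(2√d)).
Tangency: set MRS = p_g/p_d = 6/3 = 2.
MRS depends only on d: (1/3)·√d = 2 ⇒ √d = 2/(1/3) = 6 ⇒ d* = 36.
From the budget, 6·g = 138 − 3·36 = 30, so g* = 5.

g* = 5, d* = 36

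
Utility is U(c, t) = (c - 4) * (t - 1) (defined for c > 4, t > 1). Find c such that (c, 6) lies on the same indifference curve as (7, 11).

U(7, 11) = 30.
Set U(c, 6) = 30 and solve.
With t = 6: (6 − 1) = 5, so (c − 4) = 30/5 = 6.
So c = 4 + 6 = 10.
Check: U(10, 6) = 30.

c = 10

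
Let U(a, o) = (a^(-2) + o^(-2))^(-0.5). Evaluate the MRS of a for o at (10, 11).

MRS = 1331/1000

For CES with ρ = -2, MRS = (o/a)^3.
At (10, 11): MRS = 1331/1000.
So at (10, 11) the consumer would give up 1331/1000 units of o for one more unit of a.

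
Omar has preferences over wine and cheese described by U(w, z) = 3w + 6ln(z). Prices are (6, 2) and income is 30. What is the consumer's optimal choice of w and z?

w* = 3, z* = 6

MU_w = 3, MU_z = 6/z.
MRS = 3 ÷ (6/z).
Tangency: set MRS = p_w/p_z = 6/2 = 3.
MRS depends only on z: 0.5·z = 3 ⇒ z* = 3/0.5 = 6.
From the budget, 6·w = 30 − 2·6 = 18, so w* = 3.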